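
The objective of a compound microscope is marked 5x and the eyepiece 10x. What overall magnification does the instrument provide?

The overall magnification of a compound microscope is the product of the objective and eyepiece magnifications:
M = M_obj x M_eye = 5 x 10 = 50.

50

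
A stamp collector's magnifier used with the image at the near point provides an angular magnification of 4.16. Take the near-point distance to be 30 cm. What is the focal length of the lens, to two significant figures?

9.5 cm

For the image at the near point, M = 1 + D/f.
f = D/(M - 1) = 30/(4.16 - 1) = 9.494 cm.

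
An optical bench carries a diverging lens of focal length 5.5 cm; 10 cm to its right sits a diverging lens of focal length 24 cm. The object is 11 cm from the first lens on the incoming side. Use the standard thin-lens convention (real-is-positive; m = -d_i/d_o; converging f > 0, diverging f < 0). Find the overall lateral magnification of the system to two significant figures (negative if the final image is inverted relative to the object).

Applying the thin-lens equation to the first lens, 1/(-5.5) = 1/11 + 1/d_i1, which gives d_i1 = -3.667 cm.
Its lateral magnification is m_1 = -d_i1/d_o1 = -(-3.667)/11 = 0.3333.
With d_i1 < 0 the first image is virtual and lies on the object side; the object distance for lens 2 is d_o2 = 10 - (-3.667) = 13.667 cm.
Applying the thin-lens equation again with f_2 = -24 cm and d_o2 = 13.667 cm gives d_i2 = -8.708 cm.
m_2 = -(-8.708)/(13.667) = 0.6372.
Total m = m_1 x m_2 = (0.3333)(0.6372) = 0.2124.

0.21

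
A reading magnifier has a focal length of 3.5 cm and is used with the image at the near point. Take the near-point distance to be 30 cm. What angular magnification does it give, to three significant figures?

9.57

M = 1 + D/f = 1 + 30/3.5 = 9.571.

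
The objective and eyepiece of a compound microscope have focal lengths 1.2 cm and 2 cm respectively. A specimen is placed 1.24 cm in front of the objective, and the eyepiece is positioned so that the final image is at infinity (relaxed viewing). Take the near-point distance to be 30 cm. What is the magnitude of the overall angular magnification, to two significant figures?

Objective: 1/d_i = 1/f_obj - 1/d_o = 1/1.2 - 1/1.24 = 0.02688 cm^-1, so d_i = 37.200 cm.
m_obj = -d_i/d_o = -37.200/1.24 = -30.000.
Eyepiece angular magnification (image at infinity): M_eye = D/f_e = 30/2 = 15.000.
Overall M = m_obj x M_eye = (-30.000)(15.000) = -450.00.
|M| = 450.00.

450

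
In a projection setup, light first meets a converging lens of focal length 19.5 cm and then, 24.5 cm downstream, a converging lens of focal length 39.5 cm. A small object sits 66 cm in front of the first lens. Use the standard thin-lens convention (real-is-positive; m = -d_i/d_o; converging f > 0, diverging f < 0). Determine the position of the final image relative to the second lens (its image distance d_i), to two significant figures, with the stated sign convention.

2.9 cm

First lens: d_i1 = 1/(1/19.5 - 1/66) = 27.677 cm.
Since 27.677 cm > 24.5 cm, the first image lies past the second lens and serves as a virtual object: d_o2 = L - d_i1 = -3.177 cm.
Second lens: d_i2 = 1/(1/39.5 - 1/(-3.177)) = 2.941 cm.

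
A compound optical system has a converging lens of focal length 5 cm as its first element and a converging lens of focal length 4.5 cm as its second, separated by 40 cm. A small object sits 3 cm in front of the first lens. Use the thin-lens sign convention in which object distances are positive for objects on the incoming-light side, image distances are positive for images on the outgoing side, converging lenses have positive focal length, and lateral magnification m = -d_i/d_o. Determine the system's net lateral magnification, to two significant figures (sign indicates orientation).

Lens 1: 1/d_i1 = 1/f_1 - 1/d_o1 = 1/5 - 1/3 = -0.13333 cm^-1, so d_i1 = -7.500 cm.
m_1 = -(-7.500)/3 = 2.5000.
With d_i1 < 0 the first image is virtual and lies on the object side; the object distance for lens 2 is d_o2 = 40 - (-7.500) = 47.500 cm.
Lens 2: 1/d_i2 = 1/f_2 - 1/d_o2 = 1/4.5 - 1/(47.500) = 0.20117 cm^-1, so d_i2 = 4.971 cm.
m_2 = -(4.971)/(47.500) = -0.1047.
The system's lateral magnification is m_1 m_2 = (2.5000)(-0.1047) = -0.2616.

-0.26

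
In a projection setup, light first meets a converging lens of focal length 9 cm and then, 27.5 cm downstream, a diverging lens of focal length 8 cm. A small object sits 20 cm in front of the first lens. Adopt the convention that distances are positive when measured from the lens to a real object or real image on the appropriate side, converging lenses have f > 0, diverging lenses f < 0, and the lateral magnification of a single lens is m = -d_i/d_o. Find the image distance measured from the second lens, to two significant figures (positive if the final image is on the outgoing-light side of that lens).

Applying the thin-lens equation to the first lens, 1/9 = 1/20 + 1/d_i1, which gives d_i1 = 16.364 cm.
The intermediate image is 16.364 cm to the right of lens 1, so d_o2 = L - d_i1 = 27.5 - 16.364 = 11.136 cm.
Applying the thin-lens equation again with f_2 = -8 cm and d_o2 = 11.136 cm gives d_i2 = -4.656 cm.

-4.7 cm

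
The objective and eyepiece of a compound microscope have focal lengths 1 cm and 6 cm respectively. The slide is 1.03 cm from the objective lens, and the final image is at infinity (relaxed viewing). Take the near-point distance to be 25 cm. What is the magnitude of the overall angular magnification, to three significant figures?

Objective: 1/d_i = 1/f_obj - 1/d_o = 1/1 - 1/1.03 = 0.02913 cm^-1, so d_i = 34.333 cm.
m_obj = -d_i/d_o = -34.333/1.03 = -33.333.
Eyepiece angular magnification (image at infinity): M_eye = D/f_e = 25/6 = 4.167.
Overall M = m_obj x M_eye = (-33.333)(4.167) = -138.89.
|M| = 138.89.

139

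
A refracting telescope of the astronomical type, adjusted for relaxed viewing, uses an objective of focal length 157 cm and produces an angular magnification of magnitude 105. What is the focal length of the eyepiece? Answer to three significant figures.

|M| = f_obj/f_eye, so f_eye = f_obj/|M| = 157/105.0 = 1.495 cm.

1.50 cm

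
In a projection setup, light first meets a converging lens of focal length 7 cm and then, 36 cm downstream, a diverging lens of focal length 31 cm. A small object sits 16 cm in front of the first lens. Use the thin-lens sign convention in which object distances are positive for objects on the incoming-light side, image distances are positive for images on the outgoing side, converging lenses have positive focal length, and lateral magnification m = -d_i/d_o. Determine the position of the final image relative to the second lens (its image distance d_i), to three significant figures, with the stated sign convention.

Lens 1: 1/d_i1 = 1/f_1 - 1/d_o1 = 1/7 - 1/16 = 0.08036 cm^-1, so d_i1 = 12.444 cm.
Object distance for lens 2: d_o2 = 36 - 12.444 = 23.556 cm.
Lens 2: 1/d_i2 = 1/f_2 - 1/d_o2 = 1/(-31) - 1/(23.556) = -0.07471 cm^-1, so d_i2 = -13.385 cm.

-13.4 cm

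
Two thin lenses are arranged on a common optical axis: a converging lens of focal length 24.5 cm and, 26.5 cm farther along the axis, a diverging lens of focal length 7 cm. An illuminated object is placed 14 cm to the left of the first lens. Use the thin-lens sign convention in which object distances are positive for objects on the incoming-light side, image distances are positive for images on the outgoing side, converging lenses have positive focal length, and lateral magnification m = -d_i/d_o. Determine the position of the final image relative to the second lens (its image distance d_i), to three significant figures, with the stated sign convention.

Lens 1: 1/d_i1 = 1/f_1 - 1/d_o1 = 1/24.5 - 1/14 = -0.03061 cm^-1, so d_i1 = -32.667 cm.
The intermediate image is virtual, 32.667 cm to the left of lens 1, so d_o2 = L - d_i1 = 26.5 - (-32.667) = 59.167 cm.
Lens 2: 1/d_i2 = 1/f_2 - 1/d_o2 = 1/(-7) - 1/(59.167) = -0.15976 cm^-1, so d_i2 = -6.259 cm.

-6.26 cm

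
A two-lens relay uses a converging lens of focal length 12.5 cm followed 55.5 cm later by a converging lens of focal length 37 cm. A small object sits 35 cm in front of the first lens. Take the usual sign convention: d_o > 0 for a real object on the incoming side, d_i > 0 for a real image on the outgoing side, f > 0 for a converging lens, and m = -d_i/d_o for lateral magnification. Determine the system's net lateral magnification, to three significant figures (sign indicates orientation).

Applying the thin-lens equation to the first lens, 1/12.5 = 1/35 + 1/d_i1, which gives d_i1 = 19.444 cm.
Its lateral magnification is m_1 = -d_i1/d_o1 = -(19.444)/35 = -0.5556.
The intermediate image is 19.444 cm to the right of lens 1, so d_o2 = L - d_i1 = 55.5 - 19.444 = 36.056 cm.
Applying the thin-lens equation again with f_2 = 37 cm and d_o2 = 36.056 cm gives d_i2 = -1412.529 cm.
m_2 = -(-1412.529)/(36.056) = 39.1765.
Total m = m_1 x m_2 = (-0.5556)(39.1765) = -21.7647.

-21.8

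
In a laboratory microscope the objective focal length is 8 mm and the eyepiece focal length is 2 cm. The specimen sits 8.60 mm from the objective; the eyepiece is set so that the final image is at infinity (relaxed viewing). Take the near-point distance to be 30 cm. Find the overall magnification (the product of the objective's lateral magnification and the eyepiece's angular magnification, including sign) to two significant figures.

-200

Convert to cm: f_obj = 8 mm = 0.8 cm; d_o = 8.60 mm = 0.86 cm.
Objective: 1/d_i = 1/f_obj - 1/d_o = 1/0.8 - 1/0.86 = 0.08721 cm^-1, so d_i = 11.467 cm.
m_obj = -d_i/d_o = -11.467/0.86 = -13.333.
Eyepiece angular magnification (image at infinity): M_eye = D/f_e = 30/2 = 15.000.
Overall M = m_obj x M_eye = (-13.333)(15.000) = -200.00.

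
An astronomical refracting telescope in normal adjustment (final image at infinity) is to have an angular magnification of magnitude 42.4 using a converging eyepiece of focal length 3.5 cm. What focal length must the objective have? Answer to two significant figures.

150 cm

|M| = f_obj/|f_eye|, so f_obj = |M| x |f_eye| = 42.4 x 3.5 = 148.400 cm.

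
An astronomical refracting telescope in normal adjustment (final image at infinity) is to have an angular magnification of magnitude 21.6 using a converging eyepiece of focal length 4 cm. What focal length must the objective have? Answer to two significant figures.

86 cm

|M| = f_obj/|f_eye|, so f_obj = |M| x |f_eye| = 21.6 x 4 = 86.400 cm.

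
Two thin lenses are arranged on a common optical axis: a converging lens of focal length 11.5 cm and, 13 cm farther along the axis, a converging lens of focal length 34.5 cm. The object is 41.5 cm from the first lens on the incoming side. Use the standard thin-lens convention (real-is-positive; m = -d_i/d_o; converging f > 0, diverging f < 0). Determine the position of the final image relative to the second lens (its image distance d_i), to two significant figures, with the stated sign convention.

Applying the thin-lens equation to the first lens, 1/11.5 = 1/41.5 + 1/d_i1, which gives d_i1 = 15.908 cm.
Since 15.908 cm > 13 cm, the first image lies past the second lens and serves as a virtual object: d_o2 = L - d_i1 = -2.908 cm.
Applying the thin-lens equation again with f_2 = 34.5 cm and d_o2 = -2.908 cm gives d_i2 = 2.682 cm.

2.7 cm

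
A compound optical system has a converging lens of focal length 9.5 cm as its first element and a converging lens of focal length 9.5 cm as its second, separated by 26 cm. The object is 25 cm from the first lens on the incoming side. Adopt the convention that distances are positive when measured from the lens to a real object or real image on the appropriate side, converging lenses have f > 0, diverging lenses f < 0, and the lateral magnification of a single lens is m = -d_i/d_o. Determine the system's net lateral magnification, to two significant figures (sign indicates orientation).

4.9

First lens: d_i1 = 1/(1/9.5 - 1/25) = 15.323 cm.
m_1 = -(15.323)/25 = -0.6129.
Object distance for lens 2: d_o2 = 26 - 15.323 = 10.677 cm.
Second lens: d_i2 = 1/(1/9.5 - 1/(10.677)) = 86.151 cm.
m_2 = -(86.151)/(10.677) = -8.0685.
The system's lateral magnification is m_1 m_2 = (-0.6129)(-8.0685) = 4.9452.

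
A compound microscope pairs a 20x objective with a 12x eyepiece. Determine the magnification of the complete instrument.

The overall magnification of a compound microscope is the product of the objective and eyepiece magnifications:
M = M_obj x M_eye = 20 x 12 = 240.

240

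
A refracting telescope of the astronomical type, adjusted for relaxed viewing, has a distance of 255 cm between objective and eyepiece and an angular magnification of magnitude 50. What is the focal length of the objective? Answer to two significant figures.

In normal adjustment the tube length equals f_obj + f_eye and |M| = f_obj/f_eye.
So f_obj = 50 f_eye and 50 f_eye + f_eye = 255 cm, giving f_eye = 255/51 = 5.000 cm and f_obj = 250.000 cm.

250 cm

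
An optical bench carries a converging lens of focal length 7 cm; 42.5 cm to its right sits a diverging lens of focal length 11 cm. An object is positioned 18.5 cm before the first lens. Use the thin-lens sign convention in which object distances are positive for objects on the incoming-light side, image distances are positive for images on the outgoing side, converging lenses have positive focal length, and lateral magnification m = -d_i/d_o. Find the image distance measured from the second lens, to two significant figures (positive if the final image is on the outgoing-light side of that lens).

Applying the thin-lens equation to the first lens, 1/7 = 1/18.5 + 1/d_i1, which gives d_i1 = 11.261 cm.
Object distance for lens 2: d_o2 = 42.5 - 11.261 = 31.239 cm.
Applying the thin-lens equation again with f_2 = -11 cm and d_o2 = 31.239 cm gives d_i2 = -8.135 cm.

-8.1 cm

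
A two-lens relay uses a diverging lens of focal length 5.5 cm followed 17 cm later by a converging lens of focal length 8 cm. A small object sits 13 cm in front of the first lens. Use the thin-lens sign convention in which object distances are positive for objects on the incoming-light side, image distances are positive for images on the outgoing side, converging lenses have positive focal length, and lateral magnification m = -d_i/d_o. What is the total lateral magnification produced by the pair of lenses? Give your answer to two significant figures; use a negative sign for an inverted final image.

Lens 1: 1/d_i1 = 1/f_1 - 1/d_o1 = 1/(-5.5) - 1/13 = -0.25874 cm^-1, so d_i1 = -3.865 cm.
m_1 = -(-3.865)/13 = 0.2973.
With d_i1 < 0 the first image is virtual and lies on the object side; the object distance for lens 2 is d_o2 = 17 - (-3.865) = 20.865 cm.
Lens 2: 1/d_i2 = 1/f_2 - 1/d_o2 = 1/8 - 1/(20.865) = 0.07707 cm^-1, so d_i2 = 12.975 cm.
m_2 = -(12.975)/(20.865) = -0.6218.
Total m = m_1 x m_2 = (0.2973)(-0.6218) = -0.1849.

-0.18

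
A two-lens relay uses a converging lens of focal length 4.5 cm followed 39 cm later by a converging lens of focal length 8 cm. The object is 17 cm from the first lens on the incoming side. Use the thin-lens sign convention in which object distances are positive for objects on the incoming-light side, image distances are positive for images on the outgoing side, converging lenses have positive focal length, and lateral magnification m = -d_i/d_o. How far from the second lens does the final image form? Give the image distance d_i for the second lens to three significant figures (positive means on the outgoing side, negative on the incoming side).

10.6 cm

Lens 1: 1/d_i1 = 1/f_1 - 1/d_o1 = 1/4.5 - 1/17 = 0.16340 cm^-1, so d_i1 = 6.120 cm.
That image sits 32.880 cm in front of the second lens, so d_o2 = 32.880 cm.
Lens 2: 1/d_i2 = 1/f_2 - 1/d_o2 = 1/8 - 1/(32.880) = 0.09459 cm^-1, so d_i2 = 10.572 cm.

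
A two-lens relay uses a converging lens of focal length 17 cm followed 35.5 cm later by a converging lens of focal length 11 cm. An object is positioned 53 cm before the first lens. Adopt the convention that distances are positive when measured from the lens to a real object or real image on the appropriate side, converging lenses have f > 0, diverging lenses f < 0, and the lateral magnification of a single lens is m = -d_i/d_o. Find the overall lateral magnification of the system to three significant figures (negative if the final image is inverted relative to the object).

Lens 1: 1/d_i1 = 1/f_1 - 1/d_o1 = 1/17 - 1/53 = 0.03996 cm^-1, so d_i1 = 25.028 cm.
m_1 = -(25.028)/53 = -0.4722.
The intermediate image is 25.028 cm to the right of lens 1, so d_o2 = L - d_i1 = 35.5 - 25.028 = 10.472 cm.
Lens 2: 1/d_i2 = 1/f_2 - 1/d_o2 = 1/11 - 1/(10.472) = -0.00458 cm^-1, so d_i2 = -218.263 cm.
m_2 = -(-218.263)/(10.472) = 20.8421.
Total m = m_1 x m_2 = (-0.4722)(20.8421) = -9.8421.

-9.84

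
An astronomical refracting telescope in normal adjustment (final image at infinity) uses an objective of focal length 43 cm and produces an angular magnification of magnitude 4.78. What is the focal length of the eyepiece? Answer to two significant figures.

9.0 cm

|M| = f_obj/f_eye, so f_eye = f_obj/|M| = 43/4.78 = 8.996 cm.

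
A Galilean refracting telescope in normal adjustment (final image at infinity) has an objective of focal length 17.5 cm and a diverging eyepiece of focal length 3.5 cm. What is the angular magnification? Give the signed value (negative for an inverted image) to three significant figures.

M = -f_obj/f_eye = -17.5/(-3.5) = 5.000.

5.00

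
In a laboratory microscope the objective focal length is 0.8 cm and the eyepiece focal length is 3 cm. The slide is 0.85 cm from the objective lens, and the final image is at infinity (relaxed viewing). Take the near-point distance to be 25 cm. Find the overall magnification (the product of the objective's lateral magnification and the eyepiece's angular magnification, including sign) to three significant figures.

Objective: 1/d_i = 1/f_obj - 1/d_o = 1/0.8 - 1/0.85 = 0.07353 cm^-1, so d_i = 13.600 cm.
m_obj = -d_i/d_o = -13.600/0.85 = -16.000.
Eyepiece angular magnification (image at infinity): M_eye = D/f_e = 25/3 = 8.333.
Overall M = m_obj x M_eye = (-16.000)(8.333) = -133.33.

-133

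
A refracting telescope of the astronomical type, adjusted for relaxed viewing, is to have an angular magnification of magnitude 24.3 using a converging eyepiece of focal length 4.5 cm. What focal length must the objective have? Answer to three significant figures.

109 cm

|M| = f_obj/|f_eye|, so f_obj = |M| x |f_eye| = 24.3 x 4.5 = 109.350 cm.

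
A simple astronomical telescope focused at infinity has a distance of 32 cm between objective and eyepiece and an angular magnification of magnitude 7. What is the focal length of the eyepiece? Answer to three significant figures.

4.00 cm

In normal adjustment the tube length equals f_obj + f_eye and |M| = f_obj/f_eye.
So f_obj = 7 f_eye and 7 f_eye + f_eye = 32 cm, giving f_eye = 32/8 = 4.000 cm and f_obj = 28.000 cm.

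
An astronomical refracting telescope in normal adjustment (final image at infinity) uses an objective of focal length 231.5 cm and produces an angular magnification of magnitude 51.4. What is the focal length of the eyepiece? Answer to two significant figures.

4.5 cm

|M| = f_obj/f_eye, so f_eye = f_obj/|M| = 231.5/51.4 = 4.504 cm.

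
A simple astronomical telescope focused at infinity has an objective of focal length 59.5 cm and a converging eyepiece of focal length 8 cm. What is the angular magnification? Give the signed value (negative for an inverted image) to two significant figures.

-7.4

M = -f_obj/f_eye = -59.5/(8) = -7.438.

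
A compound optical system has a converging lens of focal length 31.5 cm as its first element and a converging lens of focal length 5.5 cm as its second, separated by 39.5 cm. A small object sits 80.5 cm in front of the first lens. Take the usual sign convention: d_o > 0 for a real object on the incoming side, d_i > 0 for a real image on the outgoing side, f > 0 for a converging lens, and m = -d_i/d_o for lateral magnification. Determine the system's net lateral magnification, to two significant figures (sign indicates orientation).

-0.20

Applying the thin-lens equation to the first lens, 1/31.5 = 1/80.5 + 1/d_i1, which gives d_i1 = 51.750 cm.
Its lateral magnification is m_1 = -d_i1/d_o1 = -(51.750)/80.5 = -0.6429.
Since 51.750 cm > 39.5 cm, the first image lies past the second lens and serves as a virtual object: d_o2 = L - d_i1 = -12.250 cm.
Applying the thin-lens equation again with f_2 = 5.5 cm and d_o2 = -12.250 cm gives d_i2 = 3.796 cm.
m_2 = -(3.796)/(-12.250) = 0.3099.
Overall magnification: m = m_1 m_2 = -0.1992.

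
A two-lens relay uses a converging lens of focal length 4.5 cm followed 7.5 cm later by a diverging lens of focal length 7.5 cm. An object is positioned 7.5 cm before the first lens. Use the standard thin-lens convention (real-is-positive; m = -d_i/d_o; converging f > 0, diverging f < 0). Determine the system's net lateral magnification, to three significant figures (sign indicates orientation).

Lens 1: 1/d_i1 = 1/f_1 - 1/d_o1 = 1/4.5 - 1/7.5 = 0.08889 cm^-1, so d_i1 = 11.250 cm.
m_1 = -(11.250)/7.5 = -1.5000.
This image would form 11.250 cm past lens 1, i.e. 3.750 cm beyond lens 2, so it is a virtual object for lens 2: d_o2 = 7.5 - 11.250 = -3.750 cm.
Lens 2: 1/d_i2 = 1/f_2 - 1/d_o2 = 1/(-7.5) - 1/(-3.750) = 0.13333 cm^-1, so d_i2 = 7.500 cm.
m_2 = -(7.500)/(-3.750) = 2.0000.
Overall magnification: m = m_1 m_2 = -3.0000.

-3.00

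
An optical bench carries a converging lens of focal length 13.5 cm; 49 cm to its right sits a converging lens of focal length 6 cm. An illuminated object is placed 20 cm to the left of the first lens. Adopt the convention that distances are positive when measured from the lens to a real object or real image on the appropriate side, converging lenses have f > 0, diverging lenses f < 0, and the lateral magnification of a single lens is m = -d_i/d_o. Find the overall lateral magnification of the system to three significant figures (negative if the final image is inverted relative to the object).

8.53

Lens 1: 1/d_i1 = 1/f_1 - 1/d_o1 = 1/13.5 - 1/20 = 0.02407 cm^-1, so d_i1 = 41.538 cm.
m_1 = -(41.538)/20 = -2.0769.
The intermediate image is 41.538 cm to the right of lens 1, so d_o2 = L - d_i1 = 49 - 41.538 = 7.462 cm.
Lens 2: 1/d_i2 = 1/f_2 - 1/d_o2 = 1/6 - 1/(7.462) = 0.03265 cm^-1, so d_i2 = 30.632 cm.
m_2 = -(30.632)/(7.462) = -4.1053.
Total m = m_1 x m_2 = (-2.0769)(-4.1053) = 8.5263.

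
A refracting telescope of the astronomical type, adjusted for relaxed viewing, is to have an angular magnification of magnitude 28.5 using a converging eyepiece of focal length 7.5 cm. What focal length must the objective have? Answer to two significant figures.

|M| = f_obj/|f_eye|, so f_obj = |M| x |f_eye| = 28.5 x 7.5 = 213.750 cm.

210 cm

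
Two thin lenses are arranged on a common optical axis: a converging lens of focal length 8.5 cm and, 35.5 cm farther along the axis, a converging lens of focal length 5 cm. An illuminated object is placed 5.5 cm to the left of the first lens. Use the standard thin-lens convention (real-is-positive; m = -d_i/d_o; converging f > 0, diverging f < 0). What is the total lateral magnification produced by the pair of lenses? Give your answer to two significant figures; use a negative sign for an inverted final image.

-0.31

Lens 1: 1/d_i1 = 1/f_1 - 1/d_o1 = 1/8.5 - 1/5.5 = -0.06417 cm^-1, so d_i1 = -15.583 cm.
m_1 = -(-15.583)/5.5 = 2.8333.
The intermediate image is virtual, 15.583 cm to the left of lens 1, so d_o2 = L - d_i1 = 35.5 - (-15.583) = 51.083 cm.
Lens 2: 1/d_i2 = 1/f_2 - 1/d_o2 = 1/5 - 1/(51.083) = 0.18042 cm^-1, so d_i2 = 5.542 cm.
m_2 = -(5.542)/(51.083) = -0.1085.
Overall magnification: m = m_1 m_2 = -0.3074.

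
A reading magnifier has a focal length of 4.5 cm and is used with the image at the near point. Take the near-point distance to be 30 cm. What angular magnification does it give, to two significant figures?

M = 1 + D/f = 1 + 30/4.5 = 7.667.

7.7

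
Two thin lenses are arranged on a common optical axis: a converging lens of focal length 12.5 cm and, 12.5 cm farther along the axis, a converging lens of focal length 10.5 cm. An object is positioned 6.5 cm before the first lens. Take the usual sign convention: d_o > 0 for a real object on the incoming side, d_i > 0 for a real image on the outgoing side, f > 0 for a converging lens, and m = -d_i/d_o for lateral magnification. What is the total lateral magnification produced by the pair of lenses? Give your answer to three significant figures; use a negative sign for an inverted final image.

Applying the thin-lens equation to the first lens, 1/12.5 = 1/6.5 + 1/d_i1, which gives d_i1 = -13.542 cm.
Its lateral magnification is m_1 = -d_i1/d_o1 = -(-13.542)/6.5 = 2.0833.
With d_i1 < 0 the first image is virtual and lies on the object side; the object distance for lens 2 is d_o2 = 12.5 - (-13.542) = 26.042 cm.
Applying the thin-lens equation again with f_2 = 10.5 cm and d_o2 = 26.042 cm gives d_i2 = 17.594 cm.
m_2 = -(17.594)/(26.042) = -0.6756.
Total m = m_1 x m_2 = (2.0833)(-0.6756) = -1.4075.

-1.41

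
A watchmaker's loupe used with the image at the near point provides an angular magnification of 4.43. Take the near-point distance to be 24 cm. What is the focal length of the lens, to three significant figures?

For the image at the near point, M = 1 + D/f.
f = D/(M - 1) = 24/(4.43 - 1) = 6.997 cm.

7.00 cm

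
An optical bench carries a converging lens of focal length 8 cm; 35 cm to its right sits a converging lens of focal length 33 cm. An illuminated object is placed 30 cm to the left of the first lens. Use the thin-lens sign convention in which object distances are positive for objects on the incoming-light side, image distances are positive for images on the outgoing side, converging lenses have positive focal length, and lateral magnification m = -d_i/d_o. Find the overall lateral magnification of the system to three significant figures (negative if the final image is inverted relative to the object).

Lens 1: 1/d_i1 = 1/f_1 - 1/d_o1 = 1/8 - 1/30 = 0.09167 cm^-1, so d_i1 = 10.909 cm.
m_1 = -(10.909)/30 = -0.3636.
That image sits 24.091 cm in front of the second lens, so d_o2 = 24.091 cm.
Lens 2: 1/d_i2 = 1/f_2 - 1/d_o2 = 1/33 - 1/(24.091) = -0.01121 cm^-1, so d_i2 = -89.235 cm.
m_2 = -(-89.235)/(24.091) = 3.7041.
The system's lateral magnification is m_1 m_2 = (-0.3636)(3.7041) = -1.3469.

-1.35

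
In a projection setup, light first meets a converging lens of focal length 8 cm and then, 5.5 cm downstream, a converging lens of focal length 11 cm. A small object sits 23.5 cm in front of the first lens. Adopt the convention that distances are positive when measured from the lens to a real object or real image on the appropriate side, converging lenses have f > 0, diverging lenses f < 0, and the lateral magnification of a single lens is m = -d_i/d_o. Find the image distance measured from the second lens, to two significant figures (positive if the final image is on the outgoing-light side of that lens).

First lens: d_i1 = 1/(1/8 - 1/23.5) = 12.129 cm.
Since 12.129 cm > 5.5 cm, the first image lies past the second lens and serves as a virtual object: d_o2 = L - d_i1 = -6.629 cm.
Second lens: d_i2 = 1/(1/11 - 1/(-6.629)) = 4.136 cm.

4.1 cm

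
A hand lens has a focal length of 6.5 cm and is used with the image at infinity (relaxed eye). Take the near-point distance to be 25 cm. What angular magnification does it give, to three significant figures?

3.85

M = D/f = 25/6.5 = 3.846.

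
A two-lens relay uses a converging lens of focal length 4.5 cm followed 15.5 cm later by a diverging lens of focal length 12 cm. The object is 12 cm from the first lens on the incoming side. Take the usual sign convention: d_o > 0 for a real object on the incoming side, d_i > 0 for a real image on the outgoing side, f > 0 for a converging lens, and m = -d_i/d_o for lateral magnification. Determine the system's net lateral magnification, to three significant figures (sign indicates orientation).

-0.355

Lens 1: 1/d_i1 = 1/f_1 - 1/d_o1 = 1/4.5 - 1/12 = 0.13889 cm^-1, so d_i1 = 7.200 cm.
m_1 = -(7.200)/12 = -0.6000.
Object distance for lens 2: d_o2 = 15.5 - 7.200 = 8.300 cm.
Lens 2: 1/d_i2 = 1/f_2 - 1/d_o2 = 1/(-12) - 1/(8.300) = -0.20382 cm^-1, so d_i2 = -4.906 cm.
m_2 = -(-4.906)/(8.300) = 0.5911.
Total m = m_1 x m_2 = (-0.6000)(0.5911) = -0.3547.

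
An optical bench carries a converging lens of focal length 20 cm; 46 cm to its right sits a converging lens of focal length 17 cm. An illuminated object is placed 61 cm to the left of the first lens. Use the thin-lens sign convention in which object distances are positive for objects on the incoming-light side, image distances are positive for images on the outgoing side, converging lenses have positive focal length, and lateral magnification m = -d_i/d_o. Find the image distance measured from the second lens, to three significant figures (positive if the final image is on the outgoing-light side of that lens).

Lens 1: 1/d_i1 = 1/f_1 - 1/d_o1 = 1/20 - 1/61 = 0.03361 cm^-1, so d_i1 = 29.756 cm.
That image sits 16.244 cm in front of the second lens, so d_o2 = 16.244 cm.
Lens 2: 1/d_i2 = 1/f_2 - 1/d_o2 = 1/17 - 1/(16.244) = -0.00274 cm^-1, so d_i2 = -365.226 cm.

-365 cm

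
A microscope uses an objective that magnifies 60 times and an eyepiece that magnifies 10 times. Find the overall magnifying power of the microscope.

The overall magnification of a compound microscope is the product of the objective and eyepiece magnifications:
M = M_obj x M_eye = 60 x 10 = 600.

600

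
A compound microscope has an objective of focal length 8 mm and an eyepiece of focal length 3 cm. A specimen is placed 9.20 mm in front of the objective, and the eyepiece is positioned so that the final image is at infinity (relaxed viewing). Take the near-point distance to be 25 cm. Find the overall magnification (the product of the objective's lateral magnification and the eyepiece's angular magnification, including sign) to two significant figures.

Convert to cm: f_obj = 8 mm = 0.8 cm; d_o = 9.20 mm = 0.92 cm.
Objective: 1/d_i = 1/f_obj - 1/d_o = 1/0.8 - 1/0.92 = 0.16304 cm^-1, so d_i = 6.133 cm.
m_obj = -d_i/d_o = -6.133/0.92 = -6.667.
Eyepiece angular magnification (image at infinity): M_eye = D/f_e = 25/3 = 8.333.
Overall M = m_obj x M_eye = (-6.667)(8.333) = -55.56.

-56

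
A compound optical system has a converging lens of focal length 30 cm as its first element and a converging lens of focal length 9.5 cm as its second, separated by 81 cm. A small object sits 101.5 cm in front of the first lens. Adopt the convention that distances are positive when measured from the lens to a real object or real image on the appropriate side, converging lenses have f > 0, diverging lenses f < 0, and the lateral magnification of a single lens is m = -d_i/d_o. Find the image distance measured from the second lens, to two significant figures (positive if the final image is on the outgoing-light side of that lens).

Lens 1: 1/d_i1 = 1/f_1 - 1/d_o1 = 1/30 - 1/101.5 = 0.02348 cm^-1, so d_i1 = 42.587 cm.
Object distance for lens 2: d_o2 = 81 - 42.587 = 38.413 cm.
Lens 2: 1/d_i2 = 1/f_2 - 1/d_o2 = 1/9.5 - 1/(38.413) = 0.07923 cm^-1, so d_i2 = 12.621 cm.

13 cm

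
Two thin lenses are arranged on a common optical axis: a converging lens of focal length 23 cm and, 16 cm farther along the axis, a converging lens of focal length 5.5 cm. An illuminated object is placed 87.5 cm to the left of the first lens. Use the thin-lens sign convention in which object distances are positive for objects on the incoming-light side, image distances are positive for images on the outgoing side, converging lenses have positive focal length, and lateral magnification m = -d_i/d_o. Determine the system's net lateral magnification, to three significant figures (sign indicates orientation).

First lens: d_i1 = 1/(1/23 - 1/87.5) = 31.202 cm.
m_1 = -(31.202)/87.5 = -0.3566.
This image would form 31.202 cm past lens 1, i.e. 15.202 cm beyond lens 2, so it is a virtual object for lens 2: d_o2 = 16 - 31.202 = -15.202 cm.
Second lens: d_i2 = 1/(1/5.5 - 1/(-15.202)) = 4.039 cm.
m_2 = -(4.039)/(-15.202) = 0.2657.
Overall magnification: m = m_1 m_2 = -0.0947.

-0.0947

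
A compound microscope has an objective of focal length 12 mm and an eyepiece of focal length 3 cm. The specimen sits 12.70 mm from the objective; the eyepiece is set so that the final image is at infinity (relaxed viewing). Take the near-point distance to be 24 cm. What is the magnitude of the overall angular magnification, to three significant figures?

Convert to cm: f_obj = 12 mm = 1.2 cm; d_o = 12.70 mm = 1.27 cm.
Objective: 1/d_i = 1/f_obj - 1/d_o = 1/1.2 - 1/1.27 = 0.04593 cm^-1, so d_i = 21.771 cm.
m_obj = -d_i/d_o = -21.771/1.27 = -17.143.
Eyepiece angular magnification (image at infinity): M_eye = D/f_e = 24/3 = 8.000.
Overall M = m_obj x M_eye = (-17.143)(8.000) = -137.14.
|M| = 137.14.

137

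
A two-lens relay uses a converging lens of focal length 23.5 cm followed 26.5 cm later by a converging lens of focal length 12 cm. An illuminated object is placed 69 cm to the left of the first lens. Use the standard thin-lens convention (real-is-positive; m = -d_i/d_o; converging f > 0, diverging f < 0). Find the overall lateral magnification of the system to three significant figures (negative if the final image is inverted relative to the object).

Applying the thin-lens equation to the first lens, 1/23.5 = 1/69 + 1/d_i1, which gives d_i1 = 35.637 cm.
Its lateral magnification is m_1 = -d_i1/d_o1 = -(35.637)/69 = -0.5165.
This image would form 35.637 cm past lens 1, i.e. 9.137 cm beyond lens 2, so it is a virtual object for lens 2: d_o2 = 26.5 - 35.637 = -9.137 cm.
Applying the thin-lens equation again with f_2 = 12 cm and d_o2 = -9.137 cm gives d_i2 = 5.187 cm.
m_2 = -(5.187)/(-9.137) = 0.5677.
Total m = m_1 x m_2 = (-0.5165)(0.5677) = -0.2932.

-0.293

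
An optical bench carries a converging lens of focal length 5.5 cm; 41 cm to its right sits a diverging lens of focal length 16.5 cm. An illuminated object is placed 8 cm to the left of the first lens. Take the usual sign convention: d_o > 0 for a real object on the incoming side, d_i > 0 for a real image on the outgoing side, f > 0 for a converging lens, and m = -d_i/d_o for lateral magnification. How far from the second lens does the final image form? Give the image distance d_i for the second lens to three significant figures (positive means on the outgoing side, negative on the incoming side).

Lens 1: 1/d_i1 = 1/f_1 - 1/d_o1 = 1/5.5 - 1/8 = 0.05682 cm^-1, so d_i1 = 17.600 cm.
The intermediate image is 17.600 cm to the right of lens 1, so d_o2 = L - d_i1 = 41 - 17.600 = 23.400 cm.
Lens 2: 1/d_i2 = 1/f_2 - 1/d_o2 = 1/(-16.5) - 1/(23.400) = -0.10334 cm^-1, so d_i2 = -9.677 cm.

-9.68 cm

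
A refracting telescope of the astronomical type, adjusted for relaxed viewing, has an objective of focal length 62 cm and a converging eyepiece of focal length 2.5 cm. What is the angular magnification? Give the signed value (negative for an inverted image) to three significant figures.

-24.8

M = -f_obj/f_eye = -62/(2.5) = -24.800.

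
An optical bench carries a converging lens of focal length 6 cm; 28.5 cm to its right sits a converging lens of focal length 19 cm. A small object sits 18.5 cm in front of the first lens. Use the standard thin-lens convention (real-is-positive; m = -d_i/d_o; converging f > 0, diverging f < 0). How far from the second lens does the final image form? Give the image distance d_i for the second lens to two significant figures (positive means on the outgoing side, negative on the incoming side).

600 cm

Lens 1: 1/d_i1 = 1/f_1 - 1/d_o1 = 1/6 - 1/18.5 = 0.11261 cm^-1, so d_i1 = 8.880 cm.
Object distance for lens 2: d_o2 = 28.5 - 8.880 = 19.620 cm.
Lens 2: 1/d_i2 = 1/f_2 - 1/d_o2 = 1/19 - 1/(19.620) = 0.00166 cm^-1, so d_i2 = 601.258 cm.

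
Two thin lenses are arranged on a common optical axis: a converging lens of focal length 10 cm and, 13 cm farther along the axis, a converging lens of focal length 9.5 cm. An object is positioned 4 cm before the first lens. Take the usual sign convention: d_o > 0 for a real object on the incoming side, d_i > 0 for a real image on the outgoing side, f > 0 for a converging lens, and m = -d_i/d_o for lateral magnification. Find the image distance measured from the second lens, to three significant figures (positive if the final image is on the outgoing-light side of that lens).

Lens 1: 1/d_i1 = 1/f_1 - 1/d_o1 = 1/10 - 1/4 = -0.15000 cm^-1, so d_i1 = -6.667 cm.
The intermediate image is virtual, 6.667 cm to the left of lens 1, so d_o2 = L - d_i1 = 13 - (-6.667) = 19.667 cm.
Lens 2: 1/d_i2 = 1/f_2 - 1/d_o2 = 1/9.5 - 1/(19.667) = 0.05442 cm^-1, so d_i2 = 18.377 cm.

18.4 cm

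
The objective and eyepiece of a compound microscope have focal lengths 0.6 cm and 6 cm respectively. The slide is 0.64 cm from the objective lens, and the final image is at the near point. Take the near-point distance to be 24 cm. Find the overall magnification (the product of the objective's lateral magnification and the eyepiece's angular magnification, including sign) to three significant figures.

Objective: 1/d_i = 1/f_obj - 1/d_o = 1/0.6 - 1/0.64 = 0.10417 cm^-1, so d_i = 9.600 cm.
m_obj = -d_i/d_o = -9.600/0.64 = -15.000.
Eyepiece angular magnification (image at near point): M_eye = 1 + D/f_e = 1 + 24/6 = 5.000.
Overall M = m_obj x M_eye = (-15.000)(5.000) = -75.00.

-75.0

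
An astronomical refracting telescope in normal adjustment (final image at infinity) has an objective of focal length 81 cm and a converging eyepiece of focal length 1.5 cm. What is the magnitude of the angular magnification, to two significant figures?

54

|M| = f_obj/|f_eye| = 81/1.5 = 54.000.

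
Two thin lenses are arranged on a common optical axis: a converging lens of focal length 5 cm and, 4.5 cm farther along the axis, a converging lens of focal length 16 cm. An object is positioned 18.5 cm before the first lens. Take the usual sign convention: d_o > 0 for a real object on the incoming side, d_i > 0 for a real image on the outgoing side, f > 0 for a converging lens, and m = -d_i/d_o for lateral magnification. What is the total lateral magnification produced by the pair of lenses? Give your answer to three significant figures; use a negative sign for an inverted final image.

-0.323

First lens: d_i1 = 1/(1/5 - 1/18.5) = 6.852 cm.
m_1 = -(6.852)/18.5 = -0.3704.
This image would form 6.852 cm past lens 1, i.e. 2.352 cm beyond lens 2, so it is a virtual object for lens 2: d_o2 = 4.5 - 6.852 = -2.352 cm.
Second lens: d_i2 = 1/(1/16 - 1/(-2.352)) = 2.050 cm.
m_2 = -(2.050)/(-2.352) = 0.8718.
Total m = m_1 x m_2 = (-0.3704)(0.8718) = -0.3229.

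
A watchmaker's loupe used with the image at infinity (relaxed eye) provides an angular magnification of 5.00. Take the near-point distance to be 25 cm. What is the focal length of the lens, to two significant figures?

For the image at infinity, M = D/f.
f = D/M = 25/5.0 = 5.000 cm.

5.0 cm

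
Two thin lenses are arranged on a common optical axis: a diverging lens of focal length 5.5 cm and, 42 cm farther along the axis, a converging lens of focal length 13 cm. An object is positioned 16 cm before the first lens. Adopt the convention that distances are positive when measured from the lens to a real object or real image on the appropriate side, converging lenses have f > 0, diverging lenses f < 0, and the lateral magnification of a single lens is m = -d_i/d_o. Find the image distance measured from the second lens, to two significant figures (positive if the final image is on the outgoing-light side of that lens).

18 cm

First lens: d_i1 = 1/(1/(-5.5) - 1/16) = -4.093 cm.
The intermediate image is virtual, 4.093 cm to the left of lens 1, so d_o2 = L - d_i1 = 42 - (-4.093) = 46.093 cm.
Second lens: d_i2 = 1/(1/13 - 1/(46.093)) = 18.107 cm.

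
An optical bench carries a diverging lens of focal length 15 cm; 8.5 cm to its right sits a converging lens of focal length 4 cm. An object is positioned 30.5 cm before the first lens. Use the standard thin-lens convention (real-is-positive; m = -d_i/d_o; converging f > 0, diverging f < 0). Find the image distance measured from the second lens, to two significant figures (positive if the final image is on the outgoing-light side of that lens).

First lens: d_i1 = 1/(1/(-15) - 1/30.5) = -10.055 cm.
With d_i1 < 0 the first image is virtual and lies on the object side; the object distance for lens 2 is d_o2 = 8.5 - (-10.055) = 18.555 cm.
Second lens: d_i2 = 1/(1/4 - 1/(18.555)) = 5.099 cm.

5.1 cm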